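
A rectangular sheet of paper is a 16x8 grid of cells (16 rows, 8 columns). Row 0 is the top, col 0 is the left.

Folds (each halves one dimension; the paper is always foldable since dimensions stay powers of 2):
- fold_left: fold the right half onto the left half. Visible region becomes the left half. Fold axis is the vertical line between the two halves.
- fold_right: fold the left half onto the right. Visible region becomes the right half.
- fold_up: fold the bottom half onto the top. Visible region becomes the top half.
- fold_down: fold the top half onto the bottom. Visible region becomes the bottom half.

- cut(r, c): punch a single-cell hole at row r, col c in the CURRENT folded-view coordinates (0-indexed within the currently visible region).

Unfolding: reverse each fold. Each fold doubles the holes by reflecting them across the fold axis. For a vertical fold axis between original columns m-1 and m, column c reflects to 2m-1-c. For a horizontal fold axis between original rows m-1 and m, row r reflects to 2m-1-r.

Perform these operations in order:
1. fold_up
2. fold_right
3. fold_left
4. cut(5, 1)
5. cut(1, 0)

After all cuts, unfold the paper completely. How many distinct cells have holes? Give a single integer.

Op 1 fold_up: fold axis h@8; visible region now rows[0,8) x cols[0,8) = 8x8
Op 2 fold_right: fold axis v@4; visible region now rows[0,8) x cols[4,8) = 8x4
Op 3 fold_left: fold axis v@6; visible region now rows[0,8) x cols[4,6) = 8x2
Op 4 cut(5, 1): punch at orig (5,5); cuts so far [(5, 5)]; region rows[0,8) x cols[4,6) = 8x2
Op 5 cut(1, 0): punch at orig (1,4); cuts so far [(1, 4), (5, 5)]; region rows[0,8) x cols[4,6) = 8x2
Unfold 1 (reflect across v@6): 4 holes -> [(1, 4), (1, 7), (5, 5), (5, 6)]
Unfold 2 (reflect across v@4): 8 holes -> [(1, 0), (1, 3), (1, 4), (1, 7), (5, 1), (5, 2), (5, 5), (5, 6)]
Unfold 3 (reflect across h@8): 16 holes -> [(1, 0), (1, 3), (1, 4), (1, 7), (5, 1), (5, 2), (5, 5), (5, 6), (10, 1), (10, 2), (10, 5), (10, 6), (14, 0), (14, 3), (14, 4), (14, 7)]

Answer: 16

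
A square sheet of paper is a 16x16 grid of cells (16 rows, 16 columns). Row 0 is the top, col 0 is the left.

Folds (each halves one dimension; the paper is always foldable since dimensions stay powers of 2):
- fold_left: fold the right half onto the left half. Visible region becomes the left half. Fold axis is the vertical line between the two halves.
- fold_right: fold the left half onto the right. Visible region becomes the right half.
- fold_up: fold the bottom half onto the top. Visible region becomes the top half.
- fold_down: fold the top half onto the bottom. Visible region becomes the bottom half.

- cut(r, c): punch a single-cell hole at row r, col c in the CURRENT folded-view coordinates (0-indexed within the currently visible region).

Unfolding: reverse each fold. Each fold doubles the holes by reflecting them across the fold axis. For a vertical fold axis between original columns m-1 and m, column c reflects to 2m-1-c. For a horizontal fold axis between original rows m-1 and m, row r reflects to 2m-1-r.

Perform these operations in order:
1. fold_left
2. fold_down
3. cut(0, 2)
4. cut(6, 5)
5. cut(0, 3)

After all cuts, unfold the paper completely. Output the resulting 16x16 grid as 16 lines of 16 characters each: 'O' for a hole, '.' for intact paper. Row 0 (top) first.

Answer: ................
.....O....O.....
................
................
................
................
................
..OO........OO..
..OO........OO..
................
................
................
................
................
.....O....O.....
................

Derivation:
Op 1 fold_left: fold axis v@8; visible region now rows[0,16) x cols[0,8) = 16x8
Op 2 fold_down: fold axis h@8; visible region now rows[8,16) x cols[0,8) = 8x8
Op 3 cut(0, 2): punch at orig (8,2); cuts so far [(8, 2)]; region rows[8,16) x cols[0,8) = 8x8
Op 4 cut(6, 5): punch at orig (14,5); cuts so far [(8, 2), (14, 5)]; region rows[8,16) x cols[0,8) = 8x8
Op 5 cut(0, 3): punch at orig (8,3); cuts so far [(8, 2), (8, 3), (14, 5)]; region rows[8,16) x cols[0,8) = 8x8
Unfold 1 (reflect across h@8): 6 holes -> [(1, 5), (7, 2), (7, 3), (8, 2), (8, 3), (14, 5)]
Unfold 2 (reflect across v@8): 12 holes -> [(1, 5), (1, 10), (7, 2), (7, 3), (7, 12), (7, 13), (8, 2), (8, 3), (8, 12), (8, 13), (14, 5), (14, 10)]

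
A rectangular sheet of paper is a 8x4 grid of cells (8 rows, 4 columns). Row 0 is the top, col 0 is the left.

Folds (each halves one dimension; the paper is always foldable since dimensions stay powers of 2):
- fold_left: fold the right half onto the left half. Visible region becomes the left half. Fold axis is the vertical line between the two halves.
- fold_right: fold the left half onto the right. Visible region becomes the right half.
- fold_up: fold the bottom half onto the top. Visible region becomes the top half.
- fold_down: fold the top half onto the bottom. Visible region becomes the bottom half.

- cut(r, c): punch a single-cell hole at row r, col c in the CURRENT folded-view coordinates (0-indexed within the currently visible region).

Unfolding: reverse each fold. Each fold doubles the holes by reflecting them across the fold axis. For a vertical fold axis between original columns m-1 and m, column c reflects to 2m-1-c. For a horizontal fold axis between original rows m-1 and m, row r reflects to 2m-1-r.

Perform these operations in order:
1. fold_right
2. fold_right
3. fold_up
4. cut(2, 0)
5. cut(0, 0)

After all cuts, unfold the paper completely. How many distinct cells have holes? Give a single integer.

Answer: 16

Derivation:
Op 1 fold_right: fold axis v@2; visible region now rows[0,8) x cols[2,4) = 8x2
Op 2 fold_right: fold axis v@3; visible region now rows[0,8) x cols[3,4) = 8x1
Op 3 fold_up: fold axis h@4; visible region now rows[0,4) x cols[3,4) = 4x1
Op 4 cut(2, 0): punch at orig (2,3); cuts so far [(2, 3)]; region rows[0,4) x cols[3,4) = 4x1
Op 5 cut(0, 0): punch at orig (0,3); cuts so far [(0, 3), (2, 3)]; region rows[0,4) x cols[3,4) = 4x1
Unfold 1 (reflect across h@4): 4 holes -> [(0, 3), (2, 3), (5, 3), (7, 3)]
Unfold 2 (reflect across v@3): 8 holes -> [(0, 2), (0, 3), (2, 2), (2, 3), (5, 2), (5, 3), (7, 2), (7, 3)]
Unfold 3 (reflect across v@2): 16 holes -> [(0, 0), (0, 1), (0, 2), (0, 3), (2, 0), (2, 1), (2, 2), (2, 3), (5, 0), (5, 1), (5, 2), (5, 3), (7, 0), (7, 1), (7, 2), (7, 3)]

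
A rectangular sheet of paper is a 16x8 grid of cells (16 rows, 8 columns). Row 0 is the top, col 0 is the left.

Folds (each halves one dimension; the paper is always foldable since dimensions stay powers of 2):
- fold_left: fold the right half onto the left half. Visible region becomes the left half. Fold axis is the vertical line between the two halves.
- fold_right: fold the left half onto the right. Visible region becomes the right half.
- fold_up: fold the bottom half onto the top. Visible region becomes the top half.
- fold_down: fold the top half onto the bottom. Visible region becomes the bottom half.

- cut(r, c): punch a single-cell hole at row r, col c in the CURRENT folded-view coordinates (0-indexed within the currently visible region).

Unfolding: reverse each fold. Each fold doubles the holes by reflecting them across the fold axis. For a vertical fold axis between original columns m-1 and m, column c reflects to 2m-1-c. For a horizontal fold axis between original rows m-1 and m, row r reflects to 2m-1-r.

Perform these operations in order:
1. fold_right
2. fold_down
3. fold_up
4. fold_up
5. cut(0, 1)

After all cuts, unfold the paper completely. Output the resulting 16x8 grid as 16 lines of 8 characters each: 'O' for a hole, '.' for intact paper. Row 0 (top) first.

Op 1 fold_right: fold axis v@4; visible region now rows[0,16) x cols[4,8) = 16x4
Op 2 fold_down: fold axis h@8; visible region now rows[8,16) x cols[4,8) = 8x4
Op 3 fold_up: fold axis h@12; visible region now rows[8,12) x cols[4,8) = 4x4
Op 4 fold_up: fold axis h@10; visible region now rows[8,10) x cols[4,8) = 2x4
Op 5 cut(0, 1): punch at orig (8,5); cuts so far [(8, 5)]; region rows[8,10) x cols[4,8) = 2x4
Unfold 1 (reflect across h@10): 2 holes -> [(8, 5), (11, 5)]
Unfold 2 (reflect across h@12): 4 holes -> [(8, 5), (11, 5), (12, 5), (15, 5)]
Unfold 3 (reflect across h@8): 8 holes -> [(0, 5), (3, 5), (4, 5), (7, 5), (8, 5), (11, 5), (12, 5), (15, 5)]
Unfold 4 (reflect across v@4): 16 holes -> [(0, 2), (0, 5), (3, 2), (3, 5), (4, 2), (4, 5), (7, 2), (7, 5), (8, 2), (8, 5), (11, 2), (11, 5), (12, 2), (12, 5), (15, 2), (15, 5)]

Answer: ..O..O..
........
........
..O..O..
..O..O..
........
........
..O..O..
..O..O..
........
........
..O..O..
..O..O..
........
........
..O..O..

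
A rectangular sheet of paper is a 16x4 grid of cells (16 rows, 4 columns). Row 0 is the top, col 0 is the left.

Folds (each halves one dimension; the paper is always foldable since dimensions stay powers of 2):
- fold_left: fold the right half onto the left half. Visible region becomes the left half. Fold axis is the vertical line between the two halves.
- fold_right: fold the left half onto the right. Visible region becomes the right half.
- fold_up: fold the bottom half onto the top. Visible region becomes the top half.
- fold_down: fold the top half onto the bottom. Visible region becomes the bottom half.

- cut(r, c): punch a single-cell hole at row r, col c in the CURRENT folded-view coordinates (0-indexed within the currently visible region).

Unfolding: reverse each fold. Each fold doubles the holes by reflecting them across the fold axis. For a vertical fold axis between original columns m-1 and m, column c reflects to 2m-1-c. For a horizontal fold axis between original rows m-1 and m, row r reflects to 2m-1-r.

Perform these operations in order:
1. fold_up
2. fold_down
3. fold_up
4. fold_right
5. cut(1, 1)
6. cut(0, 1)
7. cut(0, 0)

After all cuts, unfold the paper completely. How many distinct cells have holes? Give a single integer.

Answer: 48

Derivation:
Op 1 fold_up: fold axis h@8; visible region now rows[0,8) x cols[0,4) = 8x4
Op 2 fold_down: fold axis h@4; visible region now rows[4,8) x cols[0,4) = 4x4
Op 3 fold_up: fold axis h@6; visible region now rows[4,6) x cols[0,4) = 2x4
Op 4 fold_right: fold axis v@2; visible region now rows[4,6) x cols[2,4) = 2x2
Op 5 cut(1, 1): punch at orig (5,3); cuts so far [(5, 3)]; region rows[4,6) x cols[2,4) = 2x2
Op 6 cut(0, 1): punch at orig (4,3); cuts so far [(4, 3), (5, 3)]; region rows[4,6) x cols[2,4) = 2x2
Op 7 cut(0, 0): punch at orig (4,2); cuts so far [(4, 2), (4, 3), (5, 3)]; region rows[4,6) x cols[2,4) = 2x2
Unfold 1 (reflect across v@2): 6 holes -> [(4, 0), (4, 1), (4, 2), (4, 3), (5, 0), (5, 3)]
Unfold 2 (reflect across h@6): 12 holes -> [(4, 0), (4, 1), (4, 2), (4, 3), (5, 0), (5, 3), (6, 0), (6, 3), (7, 0), (7, 1), (7, 2), (7, 3)]
Unfold 3 (reflect across h@4): 24 holes -> [(0, 0), (0, 1), (0, 2), (0, 3), (1, 0), (1, 3), (2, 0), (2, 3), (3, 0), (3, 1), (3, 2), (3, 3), (4, 0), (4, 1), (4, 2), (4, 3), (5, 0), (5, 3), (6, 0), (6, 3), (7, 0), (7, 1), (7, 2), (7, 3)]
Unfold 4 (reflect across h@8): 48 holes -> [(0, 0), (0, 1), (0, 2), (0, 3), (1, 0), (1, 3), (2, 0), (2, 3), (3, 0), (3, 1), (3, 2), (3, 3), (4, 0), (4, 1), (4, 2), (4, 3), (5, 0), (5, 3), (6, 0), (6, 3), (7, 0), (7, 1), (7, 2), (7, 3), (8, 0), (8, 1), (8, 2), (8, 3), (9, 0), (9, 3), (10, 0), (10, 3), (11, 0), (11, 1), (11, 2), (11, 3), (12, 0), (12, 1), (12, 2), (12, 3), (13, 0), (13, 3), (14, 0), (14, 3), (15, 0), (15, 1), (15, 2), (15, 3)]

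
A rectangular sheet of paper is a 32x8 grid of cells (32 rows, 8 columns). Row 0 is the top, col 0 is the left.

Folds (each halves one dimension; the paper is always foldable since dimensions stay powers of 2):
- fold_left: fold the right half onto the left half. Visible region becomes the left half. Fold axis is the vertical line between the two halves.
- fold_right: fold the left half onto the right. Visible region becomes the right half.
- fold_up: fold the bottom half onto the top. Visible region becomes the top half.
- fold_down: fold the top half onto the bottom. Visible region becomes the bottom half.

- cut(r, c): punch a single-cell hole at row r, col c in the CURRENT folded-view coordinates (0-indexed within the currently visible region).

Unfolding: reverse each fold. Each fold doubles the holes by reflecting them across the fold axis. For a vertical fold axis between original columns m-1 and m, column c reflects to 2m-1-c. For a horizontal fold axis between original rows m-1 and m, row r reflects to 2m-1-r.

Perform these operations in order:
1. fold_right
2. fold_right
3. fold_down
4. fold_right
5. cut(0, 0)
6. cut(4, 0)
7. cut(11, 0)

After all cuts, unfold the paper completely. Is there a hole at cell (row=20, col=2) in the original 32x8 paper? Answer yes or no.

Op 1 fold_right: fold axis v@4; visible region now rows[0,32) x cols[4,8) = 32x4
Op 2 fold_right: fold axis v@6; visible region now rows[0,32) x cols[6,8) = 32x2
Op 3 fold_down: fold axis h@16; visible region now rows[16,32) x cols[6,8) = 16x2
Op 4 fold_right: fold axis v@7; visible region now rows[16,32) x cols[7,8) = 16x1
Op 5 cut(0, 0): punch at orig (16,7); cuts so far [(16, 7)]; region rows[16,32) x cols[7,8) = 16x1
Op 6 cut(4, 0): punch at orig (20,7); cuts so far [(16, 7), (20, 7)]; region rows[16,32) x cols[7,8) = 16x1
Op 7 cut(11, 0): punch at orig (27,7); cuts so far [(16, 7), (20, 7), (27, 7)]; region rows[16,32) x cols[7,8) = 16x1
Unfold 1 (reflect across v@7): 6 holes -> [(16, 6), (16, 7), (20, 6), (20, 7), (27, 6), (27, 7)]
Unfold 2 (reflect across h@16): 12 holes -> [(4, 6), (4, 7), (11, 6), (11, 7), (15, 6), (15, 7), (16, 6), (16, 7), (20, 6), (20, 7), (27, 6), (27, 7)]
Unfold 3 (reflect across v@6): 24 holes -> [(4, 4), (4, 5), (4, 6), (4, 7), (11, 4), (11, 5), (11, 6), (11, 7), (15, 4), (15, 5), (15, 6), (15, 7), (16, 4), (16, 5), (16, 6), (16, 7), (20, 4), (20, 5), (20, 6), (20, 7), (27, 4), (27, 5), (27, 6), (27, 7)]
Unfold 4 (reflect across v@4): 48 holes -> [(4, 0), (4, 1), (4, 2), (4, 3), (4, 4), (4, 5), (4, 6), (4, 7), (11, 0), (11, 1), (11, 2), (11, 3), (11, 4), (11, 5), (11, 6), (11, 7), (15, 0), (15, 1), (15, 2), (15, 3), (15, 4), (15, 5), (15, 6), (15, 7), (16, 0), (16, 1), (16, 2), (16, 3), (16, 4), (16, 5), (16, 6), (16, 7), (20, 0), (20, 1), (20, 2), (20, 3), (20, 4), (20, 5), (20, 6), (20, 7), (27, 0), (27, 1), (27, 2), (27, 3), (27, 4), (27, 5), (27, 6), (27, 7)]
Holes: [(4, 0), (4, 1), (4, 2), (4, 3), (4, 4), (4, 5), (4, 6), (4, 7), (11, 0), (11, 1), (11, 2), (11, 3), (11, 4), (11, 5), (11, 6), (11, 7), (15, 0), (15, 1), (15, 2), (15, 3), (15, 4), (15, 5), (15, 6), (15, 7), (16, 0), (16, 1), (16, 2), (16, 3), (16, 4), (16, 5), (16, 6), (16, 7), (20, 0), (20, 1), (20, 2), (20, 3), (20, 4), (20, 5), (20, 6), (20, 7), (27, 0), (27, 1), (27, 2), (27, 3), (27, 4), (27, 5), (27, 6), (27, 7)]

Answer: yes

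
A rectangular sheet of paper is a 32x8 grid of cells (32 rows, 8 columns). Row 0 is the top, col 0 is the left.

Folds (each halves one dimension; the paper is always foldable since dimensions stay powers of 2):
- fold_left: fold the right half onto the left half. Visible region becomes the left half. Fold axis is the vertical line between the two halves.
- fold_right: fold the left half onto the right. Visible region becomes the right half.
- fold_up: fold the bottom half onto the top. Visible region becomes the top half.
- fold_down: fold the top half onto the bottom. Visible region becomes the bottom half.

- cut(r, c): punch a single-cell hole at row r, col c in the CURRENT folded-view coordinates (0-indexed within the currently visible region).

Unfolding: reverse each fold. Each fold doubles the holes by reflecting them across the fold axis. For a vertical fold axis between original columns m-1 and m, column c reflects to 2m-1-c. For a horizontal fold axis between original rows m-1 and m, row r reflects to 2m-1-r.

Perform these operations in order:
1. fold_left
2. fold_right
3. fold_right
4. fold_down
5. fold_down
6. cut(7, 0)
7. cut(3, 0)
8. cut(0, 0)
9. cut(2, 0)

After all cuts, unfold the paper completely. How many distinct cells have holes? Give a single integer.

Answer: 128

Derivation:
Op 1 fold_left: fold axis v@4; visible region now rows[0,32) x cols[0,4) = 32x4
Op 2 fold_right: fold axis v@2; visible region now rows[0,32) x cols[2,4) = 32x2
Op 3 fold_right: fold axis v@3; visible region now rows[0,32) x cols[3,4) = 32x1
Op 4 fold_down: fold axis h@16; visible region now rows[16,32) x cols[3,4) = 16x1
Op 5 fold_down: fold axis h@24; visible region now rows[24,32) x cols[3,4) = 8x1
Op 6 cut(7, 0): punch at orig (31,3); cuts so far [(31, 3)]; region rows[24,32) x cols[3,4) = 8x1
Op 7 cut(3, 0): punch at orig (27,3); cuts so far [(27, 3), (31, 3)]; region rows[24,32) x cols[3,4) = 8x1
Op 8 cut(0, 0): punch at orig (24,3); cuts so far [(24, 3), (27, 3), (31, 3)]; region rows[24,32) x cols[3,4) = 8x1
Op 9 cut(2, 0): punch at orig (26,3); cuts so far [(24, 3), (26, 3), (27, 3), (31, 3)]; region rows[24,32) x cols[3,4) = 8x1
Unfold 1 (reflect across h@24): 8 holes -> [(16, 3), (20, 3), (21, 3), (23, 3), (24, 3), (26, 3), (27, 3), (31, 3)]
Unfold 2 (reflect across h@16): 16 holes -> [(0, 3), (4, 3), (5, 3), (7, 3), (8, 3), (10, 3), (11, 3), (15, 3), (16, 3), (20, 3), (21, 3), (23, 3), (24, 3), (26, 3), (27, 3), (31, 3)]
Unfold 3 (reflect across v@3): 32 holes -> [(0, 2), (0, 3), (4, 2), (4, 3), (5, 2), (5, 3), (7, 2), (7, 3), (8, 2), (8, 3), (10, 2), (10, 3), (11, 2), (11, 3), (15, 2), (15, 3), (16, 2), (16, 3), (20, 2), (20, 3), (21, 2), (21, 3), (23, 2), (23, 3), (24, 2), (24, 3), (26, 2), (26, 3), (27, 2), (27, 3), (31, 2), (31, 3)]
Unfold 4 (reflect across v@2): 64 holes -> [(0, 0), (0, 1), (0, 2), (0, 3), (4, 0), (4, 1), (4, 2), (4, 3), (5, 0), (5, 1), (5, 2), (5, 3), (7, 0), (7, 1), (7, 2), (7, 3), (8, 0), (8, 1), (8, 2), (8, 3), (10, 0), (10, 1), (10, 2), (10, 3), (11, 0), (11, 1), (11, 2), (11, 3), (15, 0), (15, 1), (15, 2), (15, 3), (16, 0), (16, 1), (16, 2), (16, 3), (20, 0), (20, 1), (20, 2), (20, 3), (21, 0), (21, 1), (21, 2), (21, 3), (23, 0), (23, 1), (23, 2), (23, 3), (24, 0), (24, 1), (24, 2), (24, 3), (26, 0), (26, 1), (26, 2), (26, 3), (27, 0), (27, 1), (27, 2), (27, 3), (31, 0), (31, 1), (31, 2), (31, 3)]
Unfold 5 (reflect across v@4): 128 holes -> [(0, 0), (0, 1), (0, 2), (0, 3), (0, 4), (0, 5), (0, 6), (0, 7), (4, 0), (4, 1), (4, 2), (4, 3), (4, 4), (4, 5), (4, 6), (4, 7), (5, 0), (5, 1), (5, 2), (5, 3), (5, 4), (5, 5), (5, 6), (5, 7), (7, 0), (7, 1), (7, 2), (7, 3), (7, 4), (7, 5), (7, 6), (7, 7), (8, 0), (8, 1), (8, 2), (8, 3), (8, 4), (8, 5), (8, 6), (8, 7), (10, 0), (10, 1), (10, 2), (10, 3), (10, 4), (10, 5), (10, 6), (10, 7), (11, 0), (11, 1), (11, 2), (11, 3), (11, 4), (11, 5), (11, 6), (11, 7), (15, 0), (15, 1), (15, 2), (15, 3), (15, 4), (15, 5), (15, 6), (15, 7), (16, 0), (16, 1), (16, 2), (16, 3), (16, 4), (16, 5), (16, 6), (16, 7), (20, 0), (20, 1), (20, 2), (20, 3), (20, 4), (20, 5), (20, 6), (20, 7), (21, 0), (21, 1), (21, 2), (21, 3), (21, 4), (21, 5), (21, 6), (21, 7), (23, 0), (23, 1), (23, 2), (23, 3), (23, 4), (23, 5), (23, 6), (23, 7), (24, 0), (24, 1), (24, 2), (24, 3), (24, 4), (24, 5), (24, 6), (24, 7), (26, 0), (26, 1), (26, 2), (26, 3), (26, 4), (26, 5), (26, 6), (26, 7), (27, 0), (27, 1), (27, 2), (27, 3), (27, 4), (27, 5), (27, 6), (27, 7), (31, 0), (31, 1), (31, 2), (31, 3), (31, 4), (31, 5), (31, 6), (31, 7)]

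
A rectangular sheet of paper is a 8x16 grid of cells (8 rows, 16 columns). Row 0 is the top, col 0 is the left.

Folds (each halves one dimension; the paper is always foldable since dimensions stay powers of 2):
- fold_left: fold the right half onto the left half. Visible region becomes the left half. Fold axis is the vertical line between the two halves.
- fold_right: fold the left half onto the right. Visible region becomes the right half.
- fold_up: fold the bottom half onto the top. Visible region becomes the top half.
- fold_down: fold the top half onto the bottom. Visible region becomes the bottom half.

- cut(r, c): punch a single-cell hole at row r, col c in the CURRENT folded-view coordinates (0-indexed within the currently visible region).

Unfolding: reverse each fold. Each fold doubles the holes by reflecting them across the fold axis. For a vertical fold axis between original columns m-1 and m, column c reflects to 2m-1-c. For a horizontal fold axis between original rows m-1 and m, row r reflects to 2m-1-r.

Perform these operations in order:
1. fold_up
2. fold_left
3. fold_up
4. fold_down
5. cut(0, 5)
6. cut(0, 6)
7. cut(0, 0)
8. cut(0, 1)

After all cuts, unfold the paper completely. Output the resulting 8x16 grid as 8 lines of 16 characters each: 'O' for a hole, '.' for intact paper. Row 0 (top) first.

Answer: OO...OO..OO...OO
OO...OO..OO...OO
OO...OO..OO...OO
OO...OO..OO...OO
OO...OO..OO...OO
OO...OO..OO...OO
OO...OO..OO...OO
OO...OO..OO...OO

Derivation:
Op 1 fold_up: fold axis h@4; visible region now rows[0,4) x cols[0,16) = 4x16
Op 2 fold_left: fold axis v@8; visible region now rows[0,4) x cols[0,8) = 4x8
Op 3 fold_up: fold axis h@2; visible region now rows[0,2) x cols[0,8) = 2x8
Op 4 fold_down: fold axis h@1; visible region now rows[1,2) x cols[0,8) = 1x8
Op 5 cut(0, 5): punch at orig (1,5); cuts so far [(1, 5)]; region rows[1,2) x cols[0,8) = 1x8
Op 6 cut(0, 6): punch at orig (1,6); cuts so far [(1, 5), (1, 6)]; region rows[1,2) x cols[0,8) = 1x8
Op 7 cut(0, 0): punch at orig (1,0); cuts so far [(1, 0), (1, 5), (1, 6)]; region rows[1,2) x cols[0,8) = 1x8
Op 8 cut(0, 1): punch at orig (1,1); cuts so far [(1, 0), (1, 1), (1, 5), (1, 6)]; region rows[1,2) x cols[0,8) = 1x8
Unfold 1 (reflect across h@1): 8 holes -> [(0, 0), (0, 1), (0, 5), (0, 6), (1, 0), (1, 1), (1, 5), (1, 6)]
Unfold 2 (reflect across h@2): 16 holes -> [(0, 0), (0, 1), (0, 5), (0, 6), (1, 0), (1, 1), (1, 5), (1, 6), (2, 0), (2, 1), (2, 5), (2, 6), (3, 0), (3, 1), (3, 5), (3, 6)]
Unfold 3 (reflect across v@8): 32 holes -> [(0, 0), (0, 1), (0, 5), (0, 6), (0, 9), (0, 10), (0, 14), (0, 15), (1, 0), (1, 1), (1, 5), (1, 6), (1, 9), (1, 10), (1, 14), (1, 15), (2, 0), (2, 1), (2, 5), (2, 6), (2, 9), (2, 10), (2, 14), (2, 15), (3, 0), (3, 1), (3, 5), (3, 6), (3, 9), (3, 10), (3, 14), (3, 15)]
Unfold 4 (reflect across h@4): 64 holes -> [(0, 0), (0, 1), (0, 5), (0, 6), (0, 9), (0, 10), (0, 14), (0, 15), (1, 0), (1, 1), (1, 5), (1, 6), (1, 9), (1, 10), (1, 14), (1, 15), (2, 0), (2, 1), (2, 5), (2, 6), (2, 9), (2, 10), (2, 14), (2, 15), (3, 0), (3, 1), (3, 5), (3, 6), (3, 9), (3, 10), (3, 14), (3, 15), (4, 0), (4, 1), (4, 5), (4, 6), (4, 9), (4, 10), (4, 14), (4, 15), (5, 0), (5, 1), (5, 5), (5, 6), (5, 9), (5, 10), (5, 14), (5, 15), (6, 0), (6, 1), (6, 5), (6, 6), (6, 9), (6, 10), (6, 14), (6, 15), (7, 0), (7, 1), (7, 5), (7, 6), (7, 9), (7, 10), (7, 14), (7, 15)]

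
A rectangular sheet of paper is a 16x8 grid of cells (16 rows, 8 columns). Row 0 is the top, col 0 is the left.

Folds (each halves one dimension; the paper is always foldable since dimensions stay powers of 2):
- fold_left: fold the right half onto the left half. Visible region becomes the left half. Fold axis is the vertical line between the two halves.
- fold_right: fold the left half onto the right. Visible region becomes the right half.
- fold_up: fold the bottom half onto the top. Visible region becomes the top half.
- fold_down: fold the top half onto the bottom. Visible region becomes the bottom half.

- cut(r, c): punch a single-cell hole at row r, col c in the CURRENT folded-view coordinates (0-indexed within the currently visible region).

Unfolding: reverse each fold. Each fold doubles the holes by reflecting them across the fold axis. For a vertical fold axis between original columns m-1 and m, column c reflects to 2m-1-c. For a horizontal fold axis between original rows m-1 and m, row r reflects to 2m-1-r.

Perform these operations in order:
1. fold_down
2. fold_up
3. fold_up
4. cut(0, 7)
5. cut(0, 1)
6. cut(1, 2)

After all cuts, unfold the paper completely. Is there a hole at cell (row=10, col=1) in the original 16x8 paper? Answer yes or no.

Answer: no

Derivation:
Op 1 fold_down: fold axis h@8; visible region now rows[8,16) x cols[0,8) = 8x8
Op 2 fold_up: fold axis h@12; visible region now rows[8,12) x cols[0,8) = 4x8
Op 3 fold_up: fold axis h@10; visible region now rows[8,10) x cols[0,8) = 2x8
Op 4 cut(0, 7): punch at orig (8,7); cuts so far [(8, 7)]; region rows[8,10) x cols[0,8) = 2x8
Op 5 cut(0, 1): punch at orig (8,1); cuts so far [(8, 1), (8, 7)]; region rows[8,10) x cols[0,8) = 2x8
Op 6 cut(1, 2): punch at orig (9,2); cuts so far [(8, 1), (8, 7), (9, 2)]; region rows[8,10) x cols[0,8) = 2x8
Unfold 1 (reflect across h@10): 6 holes -> [(8, 1), (8, 7), (9, 2), (10, 2), (11, 1), (11, 7)]
Unfold 2 (reflect across h@12): 12 holes -> [(8, 1), (8, 7), (9, 2), (10, 2), (11, 1), (11, 7), (12, 1), (12, 7), (13, 2), (14, 2), (15, 1), (15, 7)]
Unfold 3 (reflect across h@8): 24 holes -> [(0, 1), (0, 7), (1, 2), (2, 2), (3, 1), (3, 7), (4, 1), (4, 7), (5, 2), (6, 2), (7, 1), (7, 7), (8, 1), (8, 7), (9, 2), (10, 2), (11, 1), (11, 7), (12, 1), (12, 7), (13, 2), (14, 2), (15, 1), (15, 7)]
Holes: [(0, 1), (0, 7), (1, 2), (2, 2), (3, 1), (3, 7), (4, 1), (4, 7), (5, 2), (6, 2), (7, 1), (7, 7), (8, 1), (8, 7), (9, 2), (10, 2), (11, 1), (11, 7), (12, 1), (12, 7), (13, 2), (14, 2), (15, 1), (15, 7)]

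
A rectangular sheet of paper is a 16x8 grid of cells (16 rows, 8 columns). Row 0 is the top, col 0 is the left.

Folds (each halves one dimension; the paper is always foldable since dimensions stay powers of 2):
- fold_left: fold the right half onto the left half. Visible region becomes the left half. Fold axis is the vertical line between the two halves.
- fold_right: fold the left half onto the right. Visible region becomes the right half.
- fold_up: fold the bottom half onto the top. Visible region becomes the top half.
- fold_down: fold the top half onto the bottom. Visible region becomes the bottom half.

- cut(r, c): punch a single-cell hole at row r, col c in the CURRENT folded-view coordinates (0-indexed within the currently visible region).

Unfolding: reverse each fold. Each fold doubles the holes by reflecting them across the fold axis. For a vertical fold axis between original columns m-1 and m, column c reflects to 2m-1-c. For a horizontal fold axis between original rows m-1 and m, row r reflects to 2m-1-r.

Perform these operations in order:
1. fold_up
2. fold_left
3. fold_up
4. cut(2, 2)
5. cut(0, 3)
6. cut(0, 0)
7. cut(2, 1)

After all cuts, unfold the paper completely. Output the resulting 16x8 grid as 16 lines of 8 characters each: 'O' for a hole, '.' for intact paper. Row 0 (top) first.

Answer: O..OO..O
........
.OO..OO.
........
........
.OO..OO.
........
O..OO..O
O..OO..O
........
.OO..OO.
........
........
.OO..OO.
........
O..OO..O

Derivation:
Op 1 fold_up: fold axis h@8; visible region now rows[0,8) x cols[0,8) = 8x8
Op 2 fold_left: fold axis v@4; visible region now rows[0,8) x cols[0,4) = 8x4
Op 3 fold_up: fold axis h@4; visible region now rows[0,4) x cols[0,4) = 4x4
Op 4 cut(2, 2): punch at orig (2,2); cuts so far [(2, 2)]; region rows[0,4) x cols[0,4) = 4x4
Op 5 cut(0, 3): punch at orig (0,3); cuts so far [(0, 3), (2, 2)]; region rows[0,4) x cols[0,4) = 4x4
Op 6 cut(0, 0): punch at orig (0,0); cuts so far [(0, 0), (0, 3), (2, 2)]; region rows[0,4) x cols[0,4) = 4x4
Op 7 cut(2, 1): punch at orig (2,1); cuts so far [(0, 0), (0, 3), (2, 1), (2, 2)]; region rows[0,4) x cols[0,4) = 4x4
Unfold 1 (reflect across h@4): 8 holes -> [(0, 0), (0, 3), (2, 1), (2, 2), (5, 1), (5, 2), (7, 0), (7, 3)]
Unfold 2 (reflect across v@4): 16 holes -> [(0, 0), (0, 3), (0, 4), (0, 7), (2, 1), (2, 2), (2, 5), (2, 6), (5, 1), (5, 2), (5, 5), (5, 6), (7, 0), (7, 3), (7, 4), (7, 7)]
Unfold 3 (reflect across h@8): 32 holes -> [(0, 0), (0, 3), (0, 4), (0, 7), (2, 1), (2, 2), (2, 5), (2, 6), (5, 1), (5, 2), (5, 5), (5, 6), (7, 0), (7, 3), (7, 4), (7, 7), (8, 0), (8, 3), (8, 4), (8, 7), (10, 1), (10, 2), (10, 5), (10, 6), (13, 1), (13, 2), (13, 5), (13, 6), (15, 0), (15, 3), (15, 4), (15, 7)]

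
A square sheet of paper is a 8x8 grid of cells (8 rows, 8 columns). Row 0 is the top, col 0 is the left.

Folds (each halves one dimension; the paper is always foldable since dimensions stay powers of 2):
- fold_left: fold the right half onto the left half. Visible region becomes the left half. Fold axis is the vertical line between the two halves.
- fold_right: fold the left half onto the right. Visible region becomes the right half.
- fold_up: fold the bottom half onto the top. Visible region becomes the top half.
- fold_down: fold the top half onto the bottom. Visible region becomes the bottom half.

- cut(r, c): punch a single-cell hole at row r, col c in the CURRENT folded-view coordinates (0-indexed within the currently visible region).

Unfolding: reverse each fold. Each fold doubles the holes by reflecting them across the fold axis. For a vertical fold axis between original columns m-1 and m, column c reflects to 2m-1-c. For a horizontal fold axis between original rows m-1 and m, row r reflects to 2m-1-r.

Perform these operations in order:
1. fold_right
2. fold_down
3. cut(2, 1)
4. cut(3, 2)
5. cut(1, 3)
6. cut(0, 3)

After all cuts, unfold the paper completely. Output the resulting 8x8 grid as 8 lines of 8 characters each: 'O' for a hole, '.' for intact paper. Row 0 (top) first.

Op 1 fold_right: fold axis v@4; visible region now rows[0,8) x cols[4,8) = 8x4
Op 2 fold_down: fold axis h@4; visible region now rows[4,8) x cols[4,8) = 4x4
Op 3 cut(2, 1): punch at orig (6,5); cuts so far [(6, 5)]; region rows[4,8) x cols[4,8) = 4x4
Op 4 cut(3, 2): punch at orig (7,6); cuts so far [(6, 5), (7, 6)]; region rows[4,8) x cols[4,8) = 4x4
Op 5 cut(1, 3): punch at orig (5,7); cuts so far [(5, 7), (6, 5), (7, 6)]; region rows[4,8) x cols[4,8) = 4x4
Op 6 cut(0, 3): punch at orig (4,7); cuts so far [(4, 7), (5, 7), (6, 5), (7, 6)]; region rows[4,8) x cols[4,8) = 4x4
Unfold 1 (reflect across h@4): 8 holes -> [(0, 6), (1, 5), (2, 7), (3, 7), (4, 7), (5, 7), (6, 5), (7, 6)]
Unfold 2 (reflect across v@4): 16 holes -> [(0, 1), (0, 6), (1, 2), (1, 5), (2, 0), (2, 7), (3, 0), (3, 7), (4, 0), (4, 7), (5, 0), (5, 7), (6, 2), (6, 5), (7, 1), (7, 6)]

Answer: .O....O.
..O..O..
O......O
O......O
O......O
O......O
..O..O..
.O....O.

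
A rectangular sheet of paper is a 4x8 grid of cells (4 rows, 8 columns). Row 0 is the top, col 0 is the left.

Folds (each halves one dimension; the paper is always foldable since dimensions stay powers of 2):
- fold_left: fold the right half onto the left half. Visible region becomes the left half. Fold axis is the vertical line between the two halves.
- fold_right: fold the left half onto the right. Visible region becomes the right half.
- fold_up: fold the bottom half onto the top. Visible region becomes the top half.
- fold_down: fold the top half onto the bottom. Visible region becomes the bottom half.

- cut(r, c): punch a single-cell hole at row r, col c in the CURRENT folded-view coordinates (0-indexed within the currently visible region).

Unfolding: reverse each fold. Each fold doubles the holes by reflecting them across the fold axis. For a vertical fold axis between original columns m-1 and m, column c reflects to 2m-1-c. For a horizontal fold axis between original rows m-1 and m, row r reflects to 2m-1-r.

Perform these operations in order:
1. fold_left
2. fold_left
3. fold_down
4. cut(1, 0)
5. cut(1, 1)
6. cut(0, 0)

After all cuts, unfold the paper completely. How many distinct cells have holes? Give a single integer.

Answer: 24

Derivation:
Op 1 fold_left: fold axis v@4; visible region now rows[0,4) x cols[0,4) = 4x4
Op 2 fold_left: fold axis v@2; visible region now rows[0,4) x cols[0,2) = 4x2
Op 3 fold_down: fold axis h@2; visible region now rows[2,4) x cols[0,2) = 2x2
Op 4 cut(1, 0): punch at orig (3,0); cuts so far [(3, 0)]; region rows[2,4) x cols[0,2) = 2x2
Op 5 cut(1, 1): punch at orig (3,1); cuts so far [(3, 0), (3, 1)]; region rows[2,4) x cols[0,2) = 2x2
Op 6 cut(0, 0): punch at orig (2,0); cuts so far [(2, 0), (3, 0), (3, 1)]; region rows[2,4) x cols[0,2) = 2x2
Unfold 1 (reflect across h@2): 6 holes -> [(0, 0), (0, 1), (1, 0), (2, 0), (3, 0), (3, 1)]
Unfold 2 (reflect across v@2): 12 holes -> [(0, 0), (0, 1), (0, 2), (0, 3), (1, 0), (1, 3), (2, 0), (2, 3), (3, 0), (3, 1), (3, 2), (3, 3)]
Unfold 3 (reflect across v@4): 24 holes -> [(0, 0), (0, 1), (0, 2), (0, 3), (0, 4), (0, 5), (0, 6), (0, 7), (1, 0), (1, 3), (1, 4), (1, 7), (2, 0), (2, 3), (2, 4), (2, 7), (3, 0), (3, 1), (3, 2), (3, 3), (3, 4), (3, 5), (3, 6), (3, 7)]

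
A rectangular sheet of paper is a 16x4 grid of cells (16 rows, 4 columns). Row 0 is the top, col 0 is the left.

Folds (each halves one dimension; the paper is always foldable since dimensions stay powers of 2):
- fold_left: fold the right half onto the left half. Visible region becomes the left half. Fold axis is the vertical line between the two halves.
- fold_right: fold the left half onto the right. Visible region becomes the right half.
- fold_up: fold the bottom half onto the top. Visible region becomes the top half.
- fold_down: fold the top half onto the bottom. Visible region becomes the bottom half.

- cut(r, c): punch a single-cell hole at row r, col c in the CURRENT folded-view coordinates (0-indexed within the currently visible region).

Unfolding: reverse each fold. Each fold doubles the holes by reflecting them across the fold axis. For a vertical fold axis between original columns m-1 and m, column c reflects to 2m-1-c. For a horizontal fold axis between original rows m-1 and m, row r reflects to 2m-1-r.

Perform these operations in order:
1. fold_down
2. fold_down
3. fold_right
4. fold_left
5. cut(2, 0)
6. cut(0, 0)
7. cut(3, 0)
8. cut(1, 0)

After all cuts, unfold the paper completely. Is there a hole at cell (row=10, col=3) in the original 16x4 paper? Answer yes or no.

Answer: yes

Derivation:
Op 1 fold_down: fold axis h@8; visible region now rows[8,16) x cols[0,4) = 8x4
Op 2 fold_down: fold axis h@12; visible region now rows[12,16) x cols[0,4) = 4x4
Op 3 fold_right: fold axis v@2; visible region now rows[12,16) x cols[2,4) = 4x2
Op 4 fold_left: fold axis v@3; visible region now rows[12,16) x cols[2,3) = 4x1
Op 5 cut(2, 0): punch at orig (14,2); cuts so far [(14, 2)]; region rows[12,16) x cols[2,3) = 4x1
Op 6 cut(0, 0): punch at orig (12,2); cuts so far [(12, 2), (14, 2)]; region rows[12,16) x cols[2,3) = 4x1
Op 7 cut(3, 0): punch at orig (15,2); cuts so far [(12, 2), (14, 2), (15, 2)]; region rows[12,16) x cols[2,3) = 4x1
Op 8 cut(1, 0): punch at orig (13,2); cuts so far [(12, 2), (13, 2), (14, 2), (15, 2)]; region rows[12,16) x cols[2,3) = 4x1
Unfold 1 (reflect across v@3): 8 holes -> [(12, 2), (12, 3), (13, 2), (13, 3), (14, 2), (14, 3), (15, 2), (15, 3)]
Unfold 2 (reflect across v@2): 16 holes -> [(12, 0), (12, 1), (12, 2), (12, 3), (13, 0), (13, 1), (13, 2), (13, 3), (14, 0), (14, 1), (14, 2), (14, 3), (15, 0), (15, 1), (15, 2), (15, 3)]
Unfold 3 (reflect across h@12): 32 holes -> [(8, 0), (8, 1), (8, 2), (8, 3), (9, 0), (9, 1), (9, 2), (9, 3), (10, 0), (10, 1), (10, 2), (10, 3), (11, 0), (11, 1), (11, 2), (11, 3), (12, 0), (12, 1), (12, 2), (12, 3), (13, 0), (13, 1), (13, 2), (13, 3), (14, 0), (14, 1), (14, 2), (14, 3), (15, 0), (15, 1), (15, 2), (15, 3)]
Unfold 4 (reflect across h@8): 64 holes -> [(0, 0), (0, 1), (0, 2), (0, 3), (1, 0), (1, 1), (1, 2), (1, 3), (2, 0), (2, 1), (2, 2), (2, 3), (3, 0), (3, 1), (3, 2), (3, 3), (4, 0), (4, 1), (4, 2), (4, 3), (5, 0), (5, 1), (5, 2), (5, 3), (6, 0), (6, 1), (6, 2), (6, 3), (7, 0), (7, 1), (7, 2), (7, 3), (8, 0), (8, 1), (8, 2), (8, 3), (9, 0), (9, 1), (9, 2), (9, 3), (10, 0), (10, 1), (10, 2), (10, 3), (11, 0), (11, 1), (11, 2), (11, 3), (12, 0), (12, 1), (12, 2), (12, 3), (13, 0), (13, 1), (13, 2), (13, 3), (14, 0), (14, 1), (14, 2), (14, 3), (15, 0), (15, 1), (15, 2), (15, 3)]
Holes: [(0, 0), (0, 1), (0, 2), (0, 3), (1, 0), (1, 1), (1, 2), (1, 3), (2, 0), (2, 1), (2, 2), (2, 3), (3, 0), (3, 1), (3, 2), (3, 3), (4, 0), (4, 1), (4, 2), (4, 3), (5, 0), (5, 1), (5, 2), (5, 3), (6, 0), (6, 1), (6, 2), (6, 3), (7, 0), (7, 1), (7, 2), (7, 3), (8, 0), (8, 1), (8, 2), (8, 3), (9, 0), (9, 1), (9, 2), (9, 3), (10, 0), (10, 1), (10, 2), (10, 3), (11, 0), (11, 1), (11, 2), (11, 3), (12, 0), (12, 1), (12, 2), (12, 3), (13, 0), (13, 1), (13, 2), (13, 3), (14, 0), (14, 1), (14, 2), (14, 3), (15, 0), (15, 1), (15, 2), (15, 3)]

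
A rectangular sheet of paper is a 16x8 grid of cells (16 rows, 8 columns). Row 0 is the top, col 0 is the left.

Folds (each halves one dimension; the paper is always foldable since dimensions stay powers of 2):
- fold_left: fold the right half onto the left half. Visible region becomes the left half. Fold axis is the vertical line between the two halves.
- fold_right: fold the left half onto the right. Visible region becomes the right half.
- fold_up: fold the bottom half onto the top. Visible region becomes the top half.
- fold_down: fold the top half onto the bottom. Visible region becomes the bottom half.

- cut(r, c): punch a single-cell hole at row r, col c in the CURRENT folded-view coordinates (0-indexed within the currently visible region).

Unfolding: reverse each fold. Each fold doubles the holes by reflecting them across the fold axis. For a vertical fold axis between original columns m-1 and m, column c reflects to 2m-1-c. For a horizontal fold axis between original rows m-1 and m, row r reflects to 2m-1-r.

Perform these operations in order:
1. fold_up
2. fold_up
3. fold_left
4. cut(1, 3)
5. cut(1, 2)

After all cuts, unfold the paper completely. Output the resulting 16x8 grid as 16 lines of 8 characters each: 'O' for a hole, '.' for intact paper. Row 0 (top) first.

Op 1 fold_up: fold axis h@8; visible region now rows[0,8) x cols[0,8) = 8x8
Op 2 fold_up: fold axis h@4; visible region now rows[0,4) x cols[0,8) = 4x8
Op 3 fold_left: fold axis v@4; visible region now rows[0,4) x cols[0,4) = 4x4
Op 4 cut(1, 3): punch at orig (1,3); cuts so far [(1, 3)]; region rows[0,4) x cols[0,4) = 4x4
Op 5 cut(1, 2): punch at orig (1,2); cuts so far [(1, 2), (1, 3)]; region rows[0,4) x cols[0,4) = 4x4
Unfold 1 (reflect across v@4): 4 holes -> [(1, 2), (1, 3), (1, 4), (1, 5)]
Unfold 2 (reflect across h@4): 8 holes -> [(1, 2), (1, 3), (1, 4), (1, 5), (6, 2), (6, 3), (6, 4), (6, 5)]
Unfold 3 (reflect across h@8): 16 holes -> [(1, 2), (1, 3), (1, 4), (1, 5), (6, 2), (6, 3), (6, 4), (6, 5), (9, 2), (9, 3), (9, 4), (9, 5), (14, 2), (14, 3), (14, 4), (14, 5)]

Answer: ........
..OOOO..
........
........
........
........
..OOOO..
........
........
..OOOO..
........
........
........
........
..OOOO..
........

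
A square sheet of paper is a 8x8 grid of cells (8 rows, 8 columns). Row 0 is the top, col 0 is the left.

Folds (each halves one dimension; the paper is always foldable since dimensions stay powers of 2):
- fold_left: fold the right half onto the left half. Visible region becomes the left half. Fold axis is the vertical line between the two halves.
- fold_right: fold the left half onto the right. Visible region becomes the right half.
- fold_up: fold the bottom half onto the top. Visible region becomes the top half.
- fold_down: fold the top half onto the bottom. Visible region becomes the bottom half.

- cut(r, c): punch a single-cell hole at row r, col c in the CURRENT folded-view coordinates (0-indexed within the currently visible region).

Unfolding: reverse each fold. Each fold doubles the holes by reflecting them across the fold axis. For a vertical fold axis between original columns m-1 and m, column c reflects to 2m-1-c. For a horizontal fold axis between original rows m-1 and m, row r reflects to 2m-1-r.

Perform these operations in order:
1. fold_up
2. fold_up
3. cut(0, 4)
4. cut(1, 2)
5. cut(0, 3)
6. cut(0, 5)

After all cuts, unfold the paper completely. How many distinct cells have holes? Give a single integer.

Answer: 16

Derivation:
Op 1 fold_up: fold axis h@4; visible region now rows[0,4) x cols[0,8) = 4x8
Op 2 fold_up: fold axis h@2; visible region now rows[0,2) x cols[0,8) = 2x8
Op 3 cut(0, 4): punch at orig (0,4); cuts so far [(0, 4)]; region rows[0,2) x cols[0,8) = 2x8
Op 4 cut(1, 2): punch at orig (1,2); cuts so far [(0, 4), (1, 2)]; region rows[0,2) x cols[0,8) = 2x8
Op 5 cut(0, 3): punch at orig (0,3); cuts so far [(0, 3), (0, 4), (1, 2)]; region rows[0,2) x cols[0,8) = 2x8
Op 6 cut(0, 5): punch at orig (0,5); cuts so far [(0, 3), (0, 4), (0, 5), (1, 2)]; region rows[0,2) x cols[0,8) = 2x8
Unfold 1 (reflect across h@2): 8 holes -> [(0, 3), (0, 4), (0, 5), (1, 2), (2, 2), (3, 3), (3, 4), (3, 5)]
Unfold 2 (reflect across h@4): 16 holes -> [(0, 3), (0, 4), (0, 5), (1, 2), (2, 2), (3, 3), (3, 4), (3, 5), (4, 3), (4, 4), (4, 5), (5, 2), (6, 2), (7, 3), (7, 4), (7, 5)]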